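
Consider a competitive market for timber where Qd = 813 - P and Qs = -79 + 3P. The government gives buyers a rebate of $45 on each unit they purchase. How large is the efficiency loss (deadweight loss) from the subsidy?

Deadweight loss = $759.375

Pre-subsidy: 813 - P = -79 + 3P gives P* = 223, Q* = 590.
With the rebate, buyers effectively pay Pb = Ps − 45, where Ps is the price sellers receive.
Demand in terms of Ps becomes Qd = 813 − 1(Ps − 45) = 858 - Ps. Setting this equal to supply: 858 - Ps = -79 + 3Ps, so Ps = 234.25.
Buyers pay Pb = 234.25 − 45 = 189.25; Q' = -79 + 3·234.25 = 623.75.
The subsidy expands output by 623.75 − 590 = 33.75 past the efficient level; on those units the gap between marginal cost and willingness to pay runs from 0 up to 45.
DWL = ½ × 45 × 33.75 = 759.375.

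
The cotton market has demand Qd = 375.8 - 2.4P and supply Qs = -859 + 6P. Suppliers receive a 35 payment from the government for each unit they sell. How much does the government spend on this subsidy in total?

Pre-subsidy: 375.8 - 2.4P = -859 + 6P gives P* = 147, Q* = 23.
With the subsidy, sellers receive Ps = Pb + 35 for each unit, where Pb is the price buyers pay.
Supply in terms of Pb becomes Qs = -859 + 6(Pb + 35) = -649 + 6Pb. Setting this equal to demand: 375.8 - 2.4Pb = -649 + 6Pb, so Pb = 122.
Sellers receive Ps = 122 + 35 = 157; Q' = 375.8 − 2.4·122 = 83.
Government outlay = subsidy × quantity = 35 × 83 = 2905.

Government cost = 2905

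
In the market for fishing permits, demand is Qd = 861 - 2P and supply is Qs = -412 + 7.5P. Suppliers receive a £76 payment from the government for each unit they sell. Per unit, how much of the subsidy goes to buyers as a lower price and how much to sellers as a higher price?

Buyers gain £60 per unit; sellers gain £16 per unit

Pre-subsidy: 861 - 2P = -412 + 7.5P gives P* = 134, Q* = 593.
With the subsidy, sellers receive Ps = Pb + 76 for each unit, where Pb is the price buyers pay.
Supply in terms of Pb becomes Qs = -412 + 7.5(Pb + 76) = 158 + 7.5Pb. Setting this equal to demand: 861 - 2Pb = 158 + 7.5Pb, so Pb = 74.
Sellers receive Ps = 74 + 76 = 150; Q' = 861 − 2·74 = 713.
Buyers' price falls by P* − Pb = 134 − 74 = 60; sellers' price rises by Ps − P* = 150 − 134 = 16.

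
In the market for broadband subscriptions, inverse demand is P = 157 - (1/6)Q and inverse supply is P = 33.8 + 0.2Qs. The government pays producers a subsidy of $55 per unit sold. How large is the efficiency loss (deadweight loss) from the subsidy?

Deadweight loss = $4125

Pre-subsidy: 157 - (1/6)Q = 33.8 + 0.2Q gives Q* = 336 and P* = 101.
With the subsidy, sellers receive Ps = Pb + 55 for each unit, where Pb is the price buyers pay.
On the curves, Pb = 157 - (1/6)Q and Ps = 33.8 + 0.2Q; the wedge Ps − Pb = 55 gives 33.8 + 0.2Q − (157 - (1/6)Q) = 55, so Q' = 486.
Then Pb = 157 − (1/6)·486 = 76 and Ps = 33.8 + 0.2·486 = 131.
The subsidy expands output by 486 − 336 = 150 past the efficient level; on those units the gap between marginal cost and willingness to pay runs from 0 up to 55.
DWL = ½ × 55 × 150 = 4125.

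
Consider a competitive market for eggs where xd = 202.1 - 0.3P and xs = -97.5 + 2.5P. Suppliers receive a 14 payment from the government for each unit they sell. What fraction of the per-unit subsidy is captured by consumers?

Pre-subsidy: 202.1 - 0.3P = -97.5 + 2.5P gives P* = 107, x* = 170.
With the subsidy, sellers receive Ps = Pb + 14 for each unit, where Pb is the price buyers pay.
Supply in terms of Pb becomes xs = -97.5 + 2.5(Pb + 14) = -62.5 + 2.5Pb. Setting this equal to demand: 202.1 - 0.3Pb = -62.5 + 2.5Pb, so Pb = 94.5.
Sellers receive Ps = 94.5 + 14 = 108.5; x' = 202.1 − 0.3·94.5 = 173.75.
Buyers' price falls by P* − Pb = 107 − 94.5 = 12.5; sellers' price rises by Ps − P* = 108.5 − 107 = 1.5.
So consumers capture 12.5/14 = 25/28 of each unit of subsidy.

Consumer share = 25/28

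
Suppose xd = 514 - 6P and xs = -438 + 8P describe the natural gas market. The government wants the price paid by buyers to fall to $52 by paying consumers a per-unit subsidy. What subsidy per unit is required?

At a buyer price of 52, quantity demanded is 514 − 6·52 = 202.
Sellers supply 202 only when they receive Ps with -438 + 8·Ps = 202, i.e. Ps = 80.
s = Ps − Pb = 80 − 52 = 28.

Required subsidy s = $28 per unit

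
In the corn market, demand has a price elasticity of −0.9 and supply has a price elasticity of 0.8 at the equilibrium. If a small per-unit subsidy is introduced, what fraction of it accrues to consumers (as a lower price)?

For a small subsidy around the equilibrium, the benefit split depends on the relative slopes, which at a point are proportional to the elasticities.
Buyer share = εs/(εs + |εd|) = 0.8/(0.8 + 0.9) = 8/17; seller share = |εd|/(εs + |εd|) = 9/17.

Consumer share = 8/17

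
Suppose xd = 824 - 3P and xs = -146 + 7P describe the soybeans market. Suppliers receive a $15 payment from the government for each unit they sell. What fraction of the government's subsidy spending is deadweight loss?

DWL / government spending = 63/2258

Pre-subsidy: 824 - 3P = -146 + 7P gives P* = 97, x* = 533.
With the subsidy, sellers receive Ps = Pb + 15 for each unit, where Pb is the price buyers pay.
Supply in terms of Pb becomes xs = -146 + 7(Pb + 15) = -41 + 7Pb. Setting this equal to demand: 824 - 3Pb = -41 + 7Pb, so Pb = 86.5.
Sellers receive Ps = 86.5 + 15 = 101.5; x' = 824 − 3·86.5 = 564.5.
ΔCS = ½(533 + 564.5)(97 − 86.5) = 5761.875; ΔPS = ½(533 + 564.5)(101.5 − 97) = 2469.375.
Government spending = 15 × 564.5 = 8467.5.
DWL = ½ × 15 × (564.5 − 533) = 236.25; fraction = 236.25 / 8467.5 = 63/2258.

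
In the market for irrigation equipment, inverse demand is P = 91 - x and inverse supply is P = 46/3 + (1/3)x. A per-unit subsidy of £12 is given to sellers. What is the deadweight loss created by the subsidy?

Pre-subsidy: 91 - x = 46/3 + (1/3)x gives x* = 56.75 and P* = 34.25.
With the subsidy, sellers receive Ps = Pb + 12 for each unit, where Pb is the price buyers pay.
On the curves, Pb = 91 - x and Ps = 46/3 + (1/3)x; the wedge Ps − Pb = 12 gives 46/3 + (1/3)x − (91 - x) = 12, so x' = 65.75.
Then Pb = 91 − 1·65.75 = 25.25 and Ps = 46/3 + (1/3)·65.75 = 37.25.
The subsidy expands output by 65.75 − 56.75 = 9 past the efficient level; on those units the gap between marginal cost and willingness to pay runs from 0 up to 12.
DWL = ½ × 12 × 9 = 54.

Deadweight loss = £54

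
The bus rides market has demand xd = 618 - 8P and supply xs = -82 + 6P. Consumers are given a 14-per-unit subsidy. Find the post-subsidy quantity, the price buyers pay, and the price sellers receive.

x' = 266; buyers pay 44; sellers receive 58

Pre-subsidy: 618 - 8P = -82 + 6P gives P* = 50, x* = 218.
With the rebate, buyers effectively pay Pb = Ps − 14, where Ps is the price sellers receive.
Demand in terms of Ps becomes xd = 618 − 8(Ps − 14) = 730 - 8Ps. Setting this equal to supply: 730 - 8Ps = -82 + 6Ps, so Ps = 58.
Buyers pay Pb = 58 − 14 = 44; x' = -82 + 6·58 = 266.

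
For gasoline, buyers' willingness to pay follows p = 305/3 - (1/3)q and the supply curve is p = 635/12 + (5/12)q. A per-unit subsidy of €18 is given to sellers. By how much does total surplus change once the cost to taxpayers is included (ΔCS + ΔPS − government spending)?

Pre-subsidy: 305/3 - (1/3)q = 635/12 + (5/12)q gives q* = 65 and p* = 80.
With the subsidy, sellers receive ps = pb + 18 for each unit, where pb is the price buyers pay.
On the curves, pb = 305/3 - (1/3)q and ps = 635/12 + (5/12)q; the wedge ps − pb = 18 gives 635/12 + (5/12)q − (305/3 - (1/3)q) = 18, so q' = 89.
Then pb = 305/3 − (1/3)·89 = 72 and ps = 635/12 + (5/12)·89 = 90.
ΔCS = ½(65 + 89)(80 − 72) = 616; ΔPS = ½(65 + 89)(90 − 80) = 770.
Government spending = 18 × 89 = 1602.
Net change = 616 + 770 − 1602 = -216. The loss equals the DWL triangle ½·18·24.

Net change in total surplus = -€216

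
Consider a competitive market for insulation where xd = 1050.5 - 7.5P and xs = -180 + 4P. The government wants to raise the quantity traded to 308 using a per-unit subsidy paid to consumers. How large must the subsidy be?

Required subsidy s = 23 per unit

At x = 308, invert demand for the buyer price: Pb = (1050.5 − 308)/7.5 = 99; invert supply for the seller price: Ps = (308 − (-180))/4 = 122.
The subsidy must fill the gap: s = Ps − Pb = 122 − 99 = 23.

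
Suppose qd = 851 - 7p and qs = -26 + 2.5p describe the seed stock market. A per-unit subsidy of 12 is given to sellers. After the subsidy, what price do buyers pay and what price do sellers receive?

Pre-subsidy: 851 - 7p = -26 + 2.5p gives p* = 1754/19, q* = 3891/19.
With the subsidy, sellers receive ps = pb + 12 for each unit, where pb is the price buyers pay.
Supply in terms of pb becomes qs = -26 + 2.5(pb + 12) = 4 + 2.5pb. Setting this equal to demand: 851 - 7pb = 4 + 2.5pb, so pb = 1694/19.
Sellers receive ps = 1694/19 + 12 = 1922/19; q' = 851 − 7·(1694/19) = 4311/19.

Buyers pay 1694/19; sellers receive 1922/19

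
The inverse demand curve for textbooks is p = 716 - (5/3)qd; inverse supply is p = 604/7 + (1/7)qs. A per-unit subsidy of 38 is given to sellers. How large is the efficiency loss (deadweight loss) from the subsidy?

Pre-subsidy: 716 - (5/3)q = 604/7 + (1/7)q gives q* = 348 and p* = 136.
With the subsidy, sellers receive ps = pb + 38 for each unit, where pb is the price buyers pay.
On the curves, pb = 716 - (5/3)q and ps = 604/7 + (1/7)q; the wedge ps − pb = 38 gives 604/7 + (1/7)q − (716 - (5/3)q) = 38, so q' = 369.
Then pb = 716 − (5/3)·369 = 101 and ps = 604/7 + (1/7)·369 = 139.
The subsidy expands output by 369 − 348 = 21 past the efficient level; on those units the gap between marginal cost and willingness to pay runs from 0 up to 38.
DWL = ½ × 38 × 21 = 399.

Deadweight loss = 399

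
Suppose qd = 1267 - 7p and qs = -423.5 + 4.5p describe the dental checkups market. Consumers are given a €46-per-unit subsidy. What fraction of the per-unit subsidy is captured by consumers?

Pre-subsidy: 1267 - 7p = -423.5 + 4.5p gives p* = 147, q* = 238.
With the rebate, buyers effectively pay pb = ps − 46, where ps is the price sellers receive.
Demand in terms of ps becomes qd = 1267 − 7(ps − 46) = 1589 - 7ps. Setting this equal to supply: 1589 - 7ps = -423.5 + 4.5ps, so ps = 175.
Buyers pay pb = 175 − 46 = 129; q' = -423.5 + 4.5·175 = 364.
Buyers' price falls by p* − pb = 147 − 129 = 18; sellers' price rises by ps − p* = 175 − 147 = 28.
So consumers capture 18/46 = 9/23 of each unit of subsidy.

Consumer share = 9/23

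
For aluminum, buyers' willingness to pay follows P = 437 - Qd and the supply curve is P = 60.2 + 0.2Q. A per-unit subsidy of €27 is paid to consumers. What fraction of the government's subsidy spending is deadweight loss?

DWL / government spending = 45/1346

Pre-subsidy: 437 - Q = 60.2 + 0.2Q gives Q* = 314 and P* = 123.
With the rebate, buyers effectively pay Pb = Ps − 27, where Ps is the price sellers receive.
On the curves, Pb = 437 - Q and Ps = 60.2 + 0.2Q; the wedge Ps − Pb = 27 gives 60.2 + 0.2Q − (437 - Q) = 27, so Q' = 336.5.
Then Pb = 437 − 1·336.5 = 100.5 and Ps = 60.2 + 0.2·336.5 = 127.5.
ΔCS = ½(314 + 336.5)(123 − 100.5) = 7318.125; ΔPS = ½(314 + 336.5)(127.5 − 123) = 1463.625.
Government spending = 27 × 336.5 = 9085.5.
DWL = ½ × 27 × (336.5 − 314) = 303.75; fraction = 303.75 / 9085.5 = 45/1346.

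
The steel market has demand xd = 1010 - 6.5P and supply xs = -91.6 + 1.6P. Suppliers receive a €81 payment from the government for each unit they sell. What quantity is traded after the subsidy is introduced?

x' = 230

Pre-subsidy: 1010 - 6.5P = -91.6 + 1.6P gives P* = 136, x* = 126.
With the subsidy, sellers receive Ps = Pb + 81 for each unit, where Pb is the price buyers pay.
Supply in terms of Pb becomes xs = -91.6 + 1.6(Pb + 81) = 38 + 1.6Pb. Setting this equal to demand: 1010 - 6.5Pb = 38 + 1.6Pb, so Pb = 120.
Sellers receive Ps = 120 + 81 = 201; x' = 1010 − 6.5·120 = 230.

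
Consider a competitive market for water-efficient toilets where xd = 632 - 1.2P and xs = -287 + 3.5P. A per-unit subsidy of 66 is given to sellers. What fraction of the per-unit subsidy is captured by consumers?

Pre-subsidy: 632 - 1.2P = -287 + 3.5P gives P* = 9190/47, x* = 18676/47.
With the subsidy, sellers receive Ps = Pb + 66 for each unit, where Pb is the price buyers pay.
Supply in terms of Pb becomes xs = -287 + 3.5(Pb + 66) = -56 + 3.5Pb. Setting this equal to demand: 632 - 1.2Pb = -56 + 3.5Pb, so Pb = 6880/47.
Sellers receive Ps = 6880/47 + 66 = 9982/47; x' = 632 − 1.2·(6880/47) = 21448/47.
Buyers' price falls by P* − Pb = 9190/47 − 6880/47 = 2310/47; sellers' price rises by Ps − P* = 9982/47 − 9190/47 = 792/47.
So consumers capture (2310/47)/66 = 35/47 of each unit of subsidy.

Consumer share = 35/47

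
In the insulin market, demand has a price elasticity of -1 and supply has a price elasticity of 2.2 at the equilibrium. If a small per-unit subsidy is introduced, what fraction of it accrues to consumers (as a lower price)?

For a small subsidy around the equilibrium, the benefit split depends on the relative slopes, which at a point are proportional to the elasticities.
Buyer share = εs/(εs + |εd|) = 2.2/(2.2 + 1) = 0.6875; seller share = |εd|/(εs + |εd|) = 0.3125.

Consumer share = 0.6875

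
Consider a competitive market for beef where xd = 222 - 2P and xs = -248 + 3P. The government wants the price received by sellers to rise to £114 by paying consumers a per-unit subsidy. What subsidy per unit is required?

At a seller price of 114, quantity supplied is -248 + 3·114 = 94.
Buyers absorb 94 only when they pay Pb with 222 − 2·Pb = 94, i.e. Pb = 64.
s = Ps − Pb = 114 − 64 = 50.

Required subsidy s = £50 per unit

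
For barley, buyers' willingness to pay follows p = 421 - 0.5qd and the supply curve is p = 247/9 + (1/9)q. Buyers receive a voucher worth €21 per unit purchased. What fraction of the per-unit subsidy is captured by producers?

Producer share = 2/11

Pre-subsidy: 421 - 0.5q = 247/9 + (1/9)q gives q* = 644 and p* = 99.
With the rebate, buyers effectively pay pb = ps − 21, where ps is the price sellers receive.
On the curves, pb = 421 - 0.5q and ps = 247/9 + (1/9)q; the wedge ps − pb = 21 gives 247/9 + (1/9)q − (421 - 0.5q) = 21, so q' = 7462/11.
Then pb = 421 − 0.5·(7462/11) = 900/11 and ps = 247/9 + (1/9)·(7462/11) = 1131/11.
Buyers' price falls by p* − pb = 99 − 900/11 = 189/11; sellers' price rises by ps − p* = 1131/11 − 99 = 42/11.
So producers capture (42/11)/21 = 2/11 of each unit of subsidy.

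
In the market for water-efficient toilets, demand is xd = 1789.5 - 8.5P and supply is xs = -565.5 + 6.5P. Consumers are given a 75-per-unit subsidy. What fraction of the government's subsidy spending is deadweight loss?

Pre-subsidy: 1789.5 - 8.5P = -565.5 + 6.5P gives P* = 157, x* = 455.
With the rebate, buyers effectively pay Pb = Ps − 75, where Ps is the price sellers receive.
Demand in terms of Ps becomes xd = 1789.5 − 8.5(Ps − 75) = 2427 - 8.5Ps. Setting this equal to supply: 2427 - 8.5Ps = -565.5 + 6.5Ps, so Ps = 199.5.
Buyers pay Pb = 199.5 − 75 = 124.5; x' = -565.5 + 6.5·199.5 = 731.25.
ΔCS = ½(455 + 731.25)(157 − 124.5) = 19276.5625; ΔPS = ½(455 + 731.25)(199.5 − 157) = 25207.8125.
Government spending = 75 × 731.25 = 54843.75.
DWL = ½ × 75 × (731.25 − 455) = 10359.375; fraction = 10359.375 / 54843.75 = 17/90.

DWL / government spending = 17/90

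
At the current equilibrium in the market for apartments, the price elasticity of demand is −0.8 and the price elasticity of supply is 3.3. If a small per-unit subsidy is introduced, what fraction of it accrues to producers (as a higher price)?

For a small subsidy around the equilibrium, the benefit split depends on the relative slopes, which at a point are proportional to the elasticities.
Buyer share = εs/(εs + |εd|) = 3.3/(3.3 + 0.8) = 33/41; seller share = |εd|/(εs + |εd|) = 8/41.
So producers capture 8/41 of the subsidy.

Producer share = 8/41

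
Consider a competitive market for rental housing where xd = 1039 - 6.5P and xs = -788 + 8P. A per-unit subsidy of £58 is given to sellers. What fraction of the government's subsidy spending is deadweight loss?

Pre-subsidy: 1039 - 6.5P = -788 + 8P gives P* = 126, x* = 220.
With the subsidy, sellers receive Ps = Pb + 58 for each unit, where Pb is the price buyers pay.
Supply in terms of Pb becomes xs = -788 + 8(Pb + 58) = -324 + 8Pb. Setting this equal to demand: 1039 - 6.5Pb = -324 + 8Pb, so Pb = 94.
Sellers receive Ps = 94 + 58 = 152; x' = 1039 − 6.5·94 = 428.
ΔCS = ½(220 + 428)(126 − 94) = 10368; ΔPS = ½(220 + 428)(152 − 126) = 8424.
Government spending = 58 × 428 = 24824.
DWL = ½ × 58 × (428 − 220) = 6032; fraction = 6032 / 24824 = 26/107.

DWL / government spending = 26/107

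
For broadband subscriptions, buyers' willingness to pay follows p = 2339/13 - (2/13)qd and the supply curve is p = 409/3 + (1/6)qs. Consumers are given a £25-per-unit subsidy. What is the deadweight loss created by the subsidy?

Pre-subsidy: 2339/13 - (2/13)q = 409/3 + (1/6)q gives q* = 136 and p* = 159.
With the rebate, buyers effectively pay pb = ps − 25, where ps is the price sellers receive.
On the curves, pb = 2339/13 - (2/13)q and ps = 409/3 + (1/6)q; the wedge ps − pb = 25 gives 409/3 + (1/6)q − (2339/13 - (2/13)q) = 25, so q' = 214.
Then pb = 2339/13 − (2/13)·214 = 147 and ps = 409/3 + (1/6)·214 = 172.
The subsidy expands output by 214 − 136 = 78 past the efficient level; on those units the gap between marginal cost and willingness to pay runs from 0 up to 25.
DWL = ½ × 25 × 78 = 975.

Deadweight loss = £975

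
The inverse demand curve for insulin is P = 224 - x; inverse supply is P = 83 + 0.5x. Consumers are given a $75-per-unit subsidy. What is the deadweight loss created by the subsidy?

Deadweight loss = $1875

Pre-subsidy: 224 - x = 83 + 0.5x gives x* = 94 and P* = 130.
With the rebate, buyers effectively pay Pb = Ps − 75, where Ps is the price sellers receive.
On the curves, Pb = 224 - x and Ps = 83 + 0.5x; the wedge Ps − Pb = 75 gives 83 + 0.5x − (224 - x) = 75, so x' = 144.
Then Pb = 224 − 1·144 = 80 and Ps = 83 + 0.5·144 = 155.
The subsidy expands output by 144 − 94 = 50 past the efficient level; on those units the gap between marginal cost and willingness to pay runs from 0 up to 75.
DWL = ½ × 75 × 50 = 1875.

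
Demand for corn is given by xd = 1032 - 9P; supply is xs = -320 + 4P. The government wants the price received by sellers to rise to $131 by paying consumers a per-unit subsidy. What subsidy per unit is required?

Required subsidy s = $39 per unit

At a seller price of 131, quantity supplied is -320 + 4·131 = 204.
Buyers absorb 204 only when they pay Pb with 1032 − 9·Pb = 204, i.e. Pb = 92.
s = Ps − Pb = 131 − 92 = 39.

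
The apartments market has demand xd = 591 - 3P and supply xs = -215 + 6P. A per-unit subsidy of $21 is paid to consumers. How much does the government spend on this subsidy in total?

Government cost = $7651

Pre-subsidy: 591 - 3P = -215 + 6P gives P* = 806/9, x* = 967/3.
With the rebate, buyers effectively pay Pb = Ps − 21, where Ps is the price sellers receive.
Demand in terms of Ps becomes xd = 591 − 3(Ps − 21) = 654 - 3Ps. Setting this equal to supply: 654 - 3Ps = -215 + 6Ps, so Ps = 869/9.
Buyers pay Pb = 869/9 − 21 = 680/9; x' = -215 + 6·(869/9) = 1093/3.
Government outlay = subsidy × quantity = 21 × 1093/3 = 7651.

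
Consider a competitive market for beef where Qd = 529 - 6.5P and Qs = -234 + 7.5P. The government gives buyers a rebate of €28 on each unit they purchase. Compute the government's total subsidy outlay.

Pre-subsidy: 529 - 6.5P = -234 + 7.5P gives P* = 54.5, Q* = 174.75.
With the rebate, buyers effectively pay Pb = Ps − 28, where Ps is the price sellers receive.
Demand in terms of Ps becomes Qd = 529 − 6.5(Ps − 28) = 711 - 6.5Ps. Setting this equal to supply: 711 - 6.5Ps = -234 + 7.5Ps, so Ps = 67.5.
Buyers pay Pb = 67.5 − 28 = 39.5; Q' = -234 + 7.5·67.5 = 272.25.
Government outlay = subsidy × quantity = 28 × 272.25 = 7623.

Government cost = €7623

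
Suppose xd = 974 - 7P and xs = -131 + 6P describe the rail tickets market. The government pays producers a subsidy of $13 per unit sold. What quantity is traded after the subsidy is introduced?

Pre-subsidy: 974 - 7P = -131 + 6P gives P* = 85, x* = 379.
With the subsidy, sellers receive Ps = Pb + 13 for each unit, where Pb is the price buyers pay.
Supply in terms of Pb becomes xs = -131 + 6(Pb + 13) = -53 + 6Pb. Setting this equal to demand: 974 - 7Pb = -53 + 6Pb, so Pb = 79.
Sellers receive Ps = 79 + 13 = 92; x' = 974 − 7·79 = 421.

x' = 421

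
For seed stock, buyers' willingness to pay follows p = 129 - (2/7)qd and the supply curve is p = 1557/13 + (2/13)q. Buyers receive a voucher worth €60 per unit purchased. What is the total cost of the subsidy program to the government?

Government cost = €9450

Pre-subsidy: 129 - (2/7)q = 1557/13 + (2/13)q gives q* = 21 and p* = 123.
With the rebate, buyers effectively pay pb = ps − 60, where ps is the price sellers receive.
On the curves, pb = 129 - (2/7)q and ps = 1557/13 + (2/13)q; the wedge ps − pb = 60 gives 1557/13 + (2/13)q − (129 - (2/7)q) = 60, so q' = 157.5.
Then pb = 129 − (2/7)·157.5 = 84 and ps = 1557/13 + (2/13)·157.5 = 144.
Government outlay = subsidy × quantity = 60 × 157.5 = 9450.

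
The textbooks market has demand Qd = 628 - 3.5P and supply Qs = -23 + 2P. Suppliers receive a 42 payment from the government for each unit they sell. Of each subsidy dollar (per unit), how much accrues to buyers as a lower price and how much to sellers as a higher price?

Pre-subsidy: 628 - 3.5P = -23 + 2P gives P* = 1302/11, Q* = 2351/11.
With the subsidy, sellers receive Ps = Pb + 42 for each unit, where Pb is the price buyers pay.
Supply in terms of Pb becomes Qs = -23 + 2(Pb + 42) = 61 + 2Pb. Setting this equal to demand: 628 - 3.5Pb = 61 + 2Pb, so Pb = 1134/11.
Sellers receive Ps = 1134/11 + 42 = 1596/11; Q' = 628 − 3.5·(1134/11) = 2939/11.
Buyers' price falls by P* − Pb = 1302/11 − 1134/11 = 168/11; sellers' price rises by Ps − P* = 1596/11 − 1302/11 = 294/11.

Buyers gain 168/11 per unit; sellers gain 294/11 per unit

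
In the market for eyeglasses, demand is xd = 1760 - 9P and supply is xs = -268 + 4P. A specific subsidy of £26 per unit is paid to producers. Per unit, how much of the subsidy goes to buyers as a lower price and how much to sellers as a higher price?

Pre-subsidy: 1760 - 9P = -268 + 4P gives P* = 156, x* = 356.
With the subsidy, sellers receive Ps = Pb + 26 for each unit, where Pb is the price buyers pay.
Supply in terms of Pb becomes xs = -268 + 4(Pb + 26) = -164 + 4Pb. Setting this equal to demand: 1760 - 9Pb = -164 + 4Pb, so Pb = 148.
Sellers receive Ps = 148 + 26 = 174; x' = 1760 − 9·148 = 428.
Buyers' price falls by P* − Pb = 156 − 148 = 8; sellers' price rises by Ps − P* = 174 − 156 = 18.

Buyers gain £8 per unit; sellers gain £18 per unit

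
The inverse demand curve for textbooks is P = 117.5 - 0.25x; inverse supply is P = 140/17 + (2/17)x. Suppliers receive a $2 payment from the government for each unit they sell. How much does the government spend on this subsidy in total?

Government cost = $605.28

Pre-subsidy: 117.5 - 0.25x = 140/17 + (2/17)x gives x* = 297.2 and P* = 43.2.
With the subsidy, sellers receive Ps = Pb + 2 for each unit, where Pb is the price buyers pay.
On the curves, Pb = 117.5 - 0.25x and Ps = 140/17 + (2/17)x; the wedge Ps − Pb = 2 gives 140/17 + (2/17)x − (117.5 - 0.25x) = 2, so x' = 302.64.
Then Pb = 117.5 − 0.25·302.64 = 41.84 and Ps = 140/17 + (2/17)·302.64 = 43.84.
Government outlay = subsidy × quantity = 2 × 302.64 = 605.28.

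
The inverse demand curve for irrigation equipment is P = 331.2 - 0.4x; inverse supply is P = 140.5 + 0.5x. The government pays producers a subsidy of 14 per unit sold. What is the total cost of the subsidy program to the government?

Pre-subsidy: 331.2 - 0.4x = 140.5 + 0.5x gives x* = 1907/9 and P* = 2218/9.
With the subsidy, sellers receive Ps = Pb + 14 for each unit, where Pb is the price buyers pay.
On the curves, Pb = 331.2 - 0.4x and Ps = 140.5 + 0.5x; the wedge Ps − Pb = 14 gives 140.5 + 0.5x − (331.2 - 0.4x) = 14, so x' = 2047/9.
Then Pb = 331.2 − 0.4·(2047/9) = 2162/9 and Ps = 140.5 + 0.5·(2047/9) = 2288/9.
Government outlay = subsidy × quantity = 14 × 2047/9 = 28658/9.

Government cost = 28658/9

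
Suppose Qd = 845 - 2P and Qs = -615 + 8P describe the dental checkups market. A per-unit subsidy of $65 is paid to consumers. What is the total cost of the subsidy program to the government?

Pre-subsidy: 845 - 2P = -615 + 8P gives P* = 146, Q* = 553.
With the rebate, buyers effectively pay Pb = Ps − 65, where Ps is the price sellers receive.
Demand in terms of Ps becomes Qd = 845 − 2(Ps − 65) = 975 - 2Ps. Setting this equal to supply: 975 - 2Ps = -615 + 8Ps, so Ps = 159.
Buyers pay Pb = 159 − 65 = 94; Q' = -615 + 8·159 = 657.
Government outlay = subsidy × quantity = 65 × 657 = 42705.

Government cost = $42705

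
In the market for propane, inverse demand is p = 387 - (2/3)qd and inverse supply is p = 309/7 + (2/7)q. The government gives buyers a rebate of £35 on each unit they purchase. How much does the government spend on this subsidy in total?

Pre-subsidy: 387 - (2/3)q = 309/7 + (2/7)q gives q* = 360 and p* = 147.
With the rebate, buyers effectively pay pb = ps − 35, where ps is the price sellers receive.
On the curves, pb = 387 - (2/3)q and ps = 309/7 + (2/7)q; the wedge ps − pb = 35 gives 309/7 + (2/7)q − (387 - (2/3)q) = 35, so q' = 396.75.
Then pb = 387 − (2/3)·396.75 = 122.5 and ps = 309/7 + (2/7)·396.75 = 157.5.
Government outlay = subsidy × quantity = 35 × 396.75 = 13886.25.

Government cost = £13886.25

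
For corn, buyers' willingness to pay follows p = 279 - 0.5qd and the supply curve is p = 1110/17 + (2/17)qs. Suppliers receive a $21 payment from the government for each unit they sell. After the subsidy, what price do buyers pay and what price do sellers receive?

Pre-subsidy: 279 - 0.5q = 1110/17 + (2/17)q gives q* = 346 and p* = 106.
With the subsidy, sellers receive ps = pb + 21 for each unit, where pb is the price buyers pay.
On the curves, pb = 279 - 0.5q and ps = 1110/17 + (2/17)q; the wedge ps − pb = 21 gives 1110/17 + (2/17)q − (279 - 0.5q) = 21, so q' = 380.
Then pb = 279 − 0.5·380 = 89 and ps = 1110/17 + (2/17)·380 = 110.

Buyers pay $89; sellers receive $110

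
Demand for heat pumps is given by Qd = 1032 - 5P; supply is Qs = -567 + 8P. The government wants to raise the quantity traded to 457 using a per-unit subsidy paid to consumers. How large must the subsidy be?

Required subsidy s = 13 per unit

At Q = 457, invert demand for the buyer price: Pb = (1032 − 457)/5 = 115; invert supply for the seller price: Ps = (457 − (-567))/8 = 128.
The subsidy must fill the gap: s = Ps − Pb = 128 − 115 = 13.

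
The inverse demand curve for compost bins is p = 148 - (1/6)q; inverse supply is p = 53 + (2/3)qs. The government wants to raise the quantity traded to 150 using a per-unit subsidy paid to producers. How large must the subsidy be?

At q = 150, from the demand curve buyers pay pb = 148 − (1/6)·150 = 123; from the supply curve sellers need ps = 53 + (2/3)·150 = 153.
The subsidy must fill the gap: s = ps − pb = 153 − 123 = 30.

Required subsidy s = 30 per unit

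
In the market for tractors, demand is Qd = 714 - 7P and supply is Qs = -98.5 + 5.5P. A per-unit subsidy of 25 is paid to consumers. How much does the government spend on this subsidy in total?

Government cost = 8400

Pre-subsidy: 714 - 7P = -98.5 + 5.5P gives P* = 65, Q* = 259.
With the rebate, buyers effectively pay Pb = Ps − 25, where Ps is the price sellers receive.
Demand in terms of Ps becomes Qd = 714 − 7(Ps − 25) = 889 - 7Ps. Setting this equal to supply: 889 - 7Ps = -98.5 + 5.5Ps, so Ps = 79.
Buyers pay Pb = 79 − 25 = 54; Q' = -98.5 + 5.5·79 = 336.
Government outlay = subsidy × quantity = 25 × 336 = 8400.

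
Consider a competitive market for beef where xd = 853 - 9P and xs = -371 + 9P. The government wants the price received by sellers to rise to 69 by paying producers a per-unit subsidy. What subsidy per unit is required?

Required subsidy s = 2 per unit

At a seller price of 69, quantity supplied is -371 + 9·69 = 250.
Buyers absorb 250 only when they pay Pb with 853 − 9·Pb = 250, i.e. Pb = 67.
s = Ps − Pb = 69 − 67 = 2.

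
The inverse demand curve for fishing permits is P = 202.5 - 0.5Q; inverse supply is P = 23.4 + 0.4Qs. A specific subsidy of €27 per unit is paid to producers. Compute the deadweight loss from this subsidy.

Deadweight loss = €405

Pre-subsidy: 202.5 - 0.5Q = 23.4 + 0.4Q gives Q* = 199 and P* = 103.
With the subsidy, sellers receive Ps = Pb + 27 for each unit, where Pb is the price buyers pay.
On the curves, Pb = 202.5 - 0.5Q and Ps = 23.4 + 0.4Q; the wedge Ps − Pb = 27 gives 23.4 + 0.4Q − (202.5 - 0.5Q) = 27, so Q' = 229.
Then Pb = 202.5 − 0.5·229 = 88 and Ps = 23.4 + 0.4·229 = 115.
The subsidy expands output by 229 − 199 = 30 past the efficient level; on those units the gap between marginal cost and willingness to pay runs from 0 up to 27.
DWL = ½ × 27 × 30 = 405.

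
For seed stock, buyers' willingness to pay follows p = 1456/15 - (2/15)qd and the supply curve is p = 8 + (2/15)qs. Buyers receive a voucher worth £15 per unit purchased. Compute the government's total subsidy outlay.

Government cost = £5853.75

Pre-subsidy: 1456/15 - (2/15)q = 8 + (2/15)q gives q* = 334 and p* = 788/15.
With the rebate, buyers effectively pay pb = ps − 15, where ps is the price sellers receive.
On the curves, pb = 1456/15 - (2/15)q and ps = 8 + (2/15)q; the wedge ps − pb = 15 gives 8 + (2/15)q − (1456/15 - (2/15)q) = 15, so q' = 390.25.
Then pb = 1456/15 − (2/15)·390.25 = 1351/30 and ps = 8 + (2/15)·390.25 = 1801/30.
Government outlay = subsidy × quantity = 15 × 390.25 = 5853.75.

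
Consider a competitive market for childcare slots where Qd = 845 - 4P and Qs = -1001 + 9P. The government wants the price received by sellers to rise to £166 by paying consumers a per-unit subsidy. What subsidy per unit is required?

Required subsidy s = £78 per unit

At a seller price of 166, quantity supplied is -1001 + 9·166 = 493.
Buyers absorb 493 only when they pay Pb with 845 − 4·Pb = 493, i.e. Pb = 88.
s = Ps − Pb = 166 − 88 = 78.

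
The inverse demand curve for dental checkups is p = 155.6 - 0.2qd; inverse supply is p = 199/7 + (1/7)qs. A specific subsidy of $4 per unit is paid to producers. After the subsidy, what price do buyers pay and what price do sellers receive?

Buyers pay 949/12; sellers receive 997/12

Pre-subsidy: 155.6 - 0.2q = 199/7 + (1/7)q gives q* = 4451/12 and p* = 977/12.
With the subsidy, sellers receive ps = pb + 4 for each unit, where pb is the price buyers pay.
On the curves, pb = 155.6 - 0.2q and ps = 199/7 + (1/7)q; the wedge ps − pb = 4 gives 199/7 + (1/7)q − (155.6 - 0.2q) = 4, so q' = 4591/12.
Then pb = 155.6 − 0.2·(4591/12) = 949/12 and ps = 199/7 + (1/7)·(4591/12) = 997/12.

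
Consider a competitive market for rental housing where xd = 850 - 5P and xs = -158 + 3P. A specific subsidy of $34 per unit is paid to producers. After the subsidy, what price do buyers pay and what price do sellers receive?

Pre-subsidy: 850 - 5P = -158 + 3P gives P* = 126, x* = 220.
With the subsidy, sellers receive Ps = Pb + 34 for each unit, where Pb is the price buyers pay.
Supply in terms of Pb becomes xs = -158 + 3(Pb + 34) = -56 + 3Pb. Setting this equal to demand: 850 - 5Pb = -56 + 3Pb, so Pb = 113.25.
Sellers receive Ps = 113.25 + 34 = 147.25; x' = 850 − 5·113.25 = 283.75.

Buyers pay $113.25; sellers receive $147.25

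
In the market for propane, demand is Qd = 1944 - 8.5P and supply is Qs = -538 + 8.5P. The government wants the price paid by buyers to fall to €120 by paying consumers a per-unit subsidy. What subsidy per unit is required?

At a buyer price of 120, quantity demanded is 1944 − 8.5·120 = 924.
Sellers supply 924 only when they receive Ps with -538 + 8.5·Ps = 924, i.e. Ps = 172.
s = Ps − Pb = 172 − 120 = 52.

Required subsidy s = €52 per unit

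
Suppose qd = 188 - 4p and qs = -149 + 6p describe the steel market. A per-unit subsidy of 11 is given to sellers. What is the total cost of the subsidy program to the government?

Government cost = 875.6

Pre-subsidy: 188 - 4p = -149 + 6p gives p* = 33.7, q* = 53.2.
With the subsidy, sellers receive ps = pb + 11 for each unit, where pb is the price buyers pay.
Supply in terms of pb becomes qs = -149 + 6(pb + 11) = -83 + 6pb. Setting this equal to demand: 188 - 4pb = -83 + 6pb, so pb = 27.1.
Sellers receive ps = 27.1 + 11 = 38.1; q' = 188 − 4·27.1 = 79.6.
Government outlay = subsidy × quantity = 11 × 79.6 = 875.6.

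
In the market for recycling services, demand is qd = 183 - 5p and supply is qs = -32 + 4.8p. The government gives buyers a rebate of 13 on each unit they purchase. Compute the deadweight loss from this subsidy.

Deadweight loss = 10140/49

Pre-subsidy: 183 - 5p = -32 + 4.8p gives p* = 1075/49, q* = 3592/49.
With the rebate, buyers effectively pay pb = ps − 13, where ps is the price sellers receive.
Demand in terms of ps becomes qd = 183 − 5(ps − 13) = 248 - 5ps. Setting this equal to supply: 248 - 5ps = -32 + 4.8ps, so ps = 200/7.
Buyers pay pb = 200/7 − 13 = 109/7; q' = -32 + 4.8·(200/7) = 736/7.
The subsidy expands output by 736/7 − 3592/49 = 1560/49 past the efficient level; on those units the gap between marginal cost and willingness to pay runs from 0 up to 13.
DWL = ½ × 13 × 1560/49 = 10140/49.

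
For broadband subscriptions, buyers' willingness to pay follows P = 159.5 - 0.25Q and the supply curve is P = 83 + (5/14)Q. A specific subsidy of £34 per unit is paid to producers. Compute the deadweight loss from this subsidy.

Pre-subsidy: 159.5 - 0.25Q = 83 + (5/14)Q gives Q* = 126 and P* = 128.
With the subsidy, sellers receive Ps = Pb + 34 for each unit, where Pb is the price buyers pay.
On the curves, Pb = 159.5 - 0.25Q and Ps = 83 + (5/14)Q; the wedge Ps − Pb = 34 gives 83 + (5/14)Q − (159.5 - 0.25Q) = 34, so Q' = 182.
Then Pb = 159.5 − 0.25·182 = 114 and Ps = 83 + (5/14)·182 = 148.
The subsidy expands output by 182 − 126 = 56 past the efficient level; on those units the gap between marginal cost and willingness to pay runs from 0 up to 34.
DWL = ½ × 34 × 56 = 952.

Deadweight loss = £952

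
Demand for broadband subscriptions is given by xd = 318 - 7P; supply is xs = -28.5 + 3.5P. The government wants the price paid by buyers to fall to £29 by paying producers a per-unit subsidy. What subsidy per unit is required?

Required subsidy s = £12 per unit

At a buyer price of 29, quantity demanded is 318 − 7·29 = 115.
Sellers supply 115 only when they receive Ps with -28.5 + 3.5·Ps = 115, i.e. Ps = 41.
s = Ps − Pb = 41 − 29 = 12.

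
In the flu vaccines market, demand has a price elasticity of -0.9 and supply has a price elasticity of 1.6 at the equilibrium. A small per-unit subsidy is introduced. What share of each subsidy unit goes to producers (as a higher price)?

Producer share = 0.36

For a small subsidy around the equilibrium, the benefit split depends on the relative slopes, which at a point are proportional to the elasticities.
Buyer share = εs/(εs + |εd|) = 1.6/(1.6 + 0.9) = 0.64; seller share = |εd|/(εs + |εd|) = 0.36.
So producers capture 0.36 of the subsidy.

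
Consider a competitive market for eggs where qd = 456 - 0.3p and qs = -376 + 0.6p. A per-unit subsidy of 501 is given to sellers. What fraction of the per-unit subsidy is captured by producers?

Pre-subsidy: 456 - 0.3p = -376 + 0.6p gives p* = 8320/9, q* = 536/3.
With the subsidy, sellers receive ps = pb + 501 for each unit, where pb is the price buyers pay.
Supply in terms of pb becomes qs = -376 + 0.6(pb + 501) = -75.4 + 0.6pb. Setting this equal to demand: 456 - 0.3pb = -75.4 + 0.6pb, so pb = 5314/9.
Sellers receive ps = 5314/9 + 501 = 9823/9; q' = 456 − 0.3·(5314/9) = 4183/15.
Buyers' price falls by p* − pb = 8320/9 − 5314/9 = 334; sellers' price rises by ps − p* = 9823/9 − 8320/9 = 167.
So producers capture 167/501 = 1/3 of each unit of subsidy.

Producer share = 1/3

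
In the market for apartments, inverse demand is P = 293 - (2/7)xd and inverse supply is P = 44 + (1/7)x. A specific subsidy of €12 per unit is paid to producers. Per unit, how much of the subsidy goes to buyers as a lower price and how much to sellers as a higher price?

Pre-subsidy: 293 - (2/7)x = 44 + (1/7)x gives x* = 581 and P* = 127.
With the subsidy, sellers receive Ps = Pb + 12 for each unit, where Pb is the price buyers pay.
On the curves, Pb = 293 - (2/7)x and Ps = 44 + (1/7)x; the wedge Ps − Pb = 12 gives 44 + (1/7)x − (293 - (2/7)x) = 12, so x' = 609.
Then Pb = 293 − (2/7)·609 = 119 and Ps = 44 + (1/7)·609 = 131.
Buyers' price falls by P* − Pb = 127 − 119 = 8; sellers' price rises by Ps − P* = 131 − 127 = 4.

Buyers gain €8 per unit; sellers gain €4 per unit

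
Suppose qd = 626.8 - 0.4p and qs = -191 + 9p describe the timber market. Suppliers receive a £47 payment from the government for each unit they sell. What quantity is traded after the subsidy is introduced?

q' = 610

Pre-subsidy: 626.8 - 0.4p = -191 + 9p gives p* = 87, q* = 592.
With the subsidy, sellers receive ps = pb + 47 for each unit, where pb is the price buyers pay.
Supply in terms of pb becomes qs = -191 + 9(pb + 47) = 232 + 9pb. Setting this equal to demand: 626.8 - 0.4pb = 232 + 9pb, so pb = 42.
Sellers receive ps = 42 + 47 = 89; q' = 626.8 − 0.4·42 = 610.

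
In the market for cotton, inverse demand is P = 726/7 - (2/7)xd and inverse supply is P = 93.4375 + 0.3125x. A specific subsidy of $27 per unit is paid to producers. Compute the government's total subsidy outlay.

Pre-subsidy: 726/7 - (2/7)x = 93.4375 + 0.3125x gives x* = 1151/67 and P* = 6620/67.
With the subsidy, sellers receive Ps = Pb + 27 for each unit, where Pb is the price buyers pay.
On the curves, Pb = 726/7 - (2/7)x and Ps = 93.4375 + 0.3125x; the wedge Ps − Pb = 27 gives 93.4375 + 0.3125x − (726/7 - (2/7)x) = 27, so x' = 4175/67.
Then Pb = 726/7 − (2/7)·(4175/67) = 5756/67 and Ps = 93.4375 + 0.3125·(4175/67) = 7565/67.
Government outlay = subsidy × quantity = 27 × 4175/67 = 112725/67.

Government cost = 112725/67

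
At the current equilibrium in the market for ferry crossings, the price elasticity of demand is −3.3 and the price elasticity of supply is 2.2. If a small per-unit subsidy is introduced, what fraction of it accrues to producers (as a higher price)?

Producer share = 0.6

For a small subsidy around the equilibrium, the benefit split depends on the relative slopes, which at a point are proportional to the elasticities.
Buyer share = εs/(εs + |εd|) = 2.2/(2.2 + 3.3) = 0.4; seller share = |εd|/(εs + |εd|) = 0.6.
So producers capture 0.6 of the subsidy.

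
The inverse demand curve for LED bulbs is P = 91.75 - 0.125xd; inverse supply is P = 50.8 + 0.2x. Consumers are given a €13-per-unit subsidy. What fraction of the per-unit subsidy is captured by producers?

Producer share = 8/13

Pre-subsidy: 91.75 - 0.125x = 50.8 + 0.2x gives x* = 126 and P* = 76.
With the rebate, buyers effectively pay Pb = Ps − 13, where Ps is the price sellers receive.
On the curves, Pb = 91.75 - 0.125x and Ps = 50.8 + 0.2x; the wedge Ps − Pb = 13 gives 50.8 + 0.2x − (91.75 - 0.125x) = 13, so x' = 166.
Then Pb = 91.75 − 0.125·166 = 71 and Ps = 50.8 + 0.2·166 = 84.
Buyers' price falls by P* − Pb = 76 − 71 = 5; sellers' price rises by Ps − P* = 84 − 76 = 8.
So producers capture 8/13 = 8/13 of each unit of subsidy.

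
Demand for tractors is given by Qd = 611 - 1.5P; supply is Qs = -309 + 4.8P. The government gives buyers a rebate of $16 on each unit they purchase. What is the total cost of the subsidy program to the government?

Pre-subsidy: 611 - 1.5P = -309 + 4.8P gives P* = 9200/63, Q* = 8231/21.
With the rebate, buyers effectively pay Pb = Ps − 16, where Ps is the price sellers receive.
Demand in terms of Ps becomes Qd = 611 − 1.5(Ps − 16) = 635 - 1.5Ps. Setting this equal to supply: 635 - 1.5Ps = -309 + 4.8Ps, so Ps = 9440/63.
Buyers pay Pb = 9440/63 − 16 = 8432/63; Q' = -309 + 4.8·(9440/63) = 8615/21.
Government outlay = subsidy × quantity = 16 × 8615/21 = 137840/21.

Government cost = 137840/21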